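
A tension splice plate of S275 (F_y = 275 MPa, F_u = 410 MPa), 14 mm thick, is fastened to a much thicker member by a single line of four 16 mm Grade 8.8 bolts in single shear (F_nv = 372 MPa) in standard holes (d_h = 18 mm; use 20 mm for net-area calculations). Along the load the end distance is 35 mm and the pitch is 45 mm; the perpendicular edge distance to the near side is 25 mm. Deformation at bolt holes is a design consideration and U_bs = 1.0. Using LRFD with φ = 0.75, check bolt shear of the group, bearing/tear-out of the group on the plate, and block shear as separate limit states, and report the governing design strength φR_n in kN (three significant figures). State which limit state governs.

Bolt shear: A_b = π·16²/4 = 201.1 mm²; R_n = 372 × 201.1 × 4 × 1 / 1000 = 299.2 kN → 0.75 × 299.2 = 224 kN.
Bearing: edge l_c = 26, r_n = 179.1 kN; interior l_c = 27, r_n = 186 kN; R_n = 179.1 + 3·186 = 737 kN → 553 kN.
Block shear: A_gv = 2380, A_nv = 1400, A_nt = 210 mm²; R_n = min(0.6F_uA_nv, 0.6F_yA_gv) + U_bs·F_u·A_nt = 430.5 kN → 323 kN.
Bolt shear governs: 224 kN.

224 kN (bolt shear governs)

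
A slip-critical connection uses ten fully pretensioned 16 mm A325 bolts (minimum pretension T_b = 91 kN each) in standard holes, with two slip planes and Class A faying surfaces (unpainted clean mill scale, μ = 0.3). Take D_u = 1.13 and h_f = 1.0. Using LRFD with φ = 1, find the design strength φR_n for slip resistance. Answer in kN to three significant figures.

617 kN

R_n = μ · D_u · h_f · T_b · n_s · n_b = 0.3 × 1.13 × 1.0 × 91 × 2 × 10 = 617 kN.
Design strength φR_n = 1 × 617 = 617 kN.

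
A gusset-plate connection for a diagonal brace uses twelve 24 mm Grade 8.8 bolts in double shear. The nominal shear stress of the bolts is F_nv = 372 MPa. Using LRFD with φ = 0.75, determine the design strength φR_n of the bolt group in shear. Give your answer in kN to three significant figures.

A_b = π × 24² / 4 = 452.4 mm².
R_n = F_nv · A_b · n · n_s = 372 × 452.4 × 12 × 2 / 1000 = 4039 kN.
Design strength φR_n = 0.75 × 4039 = 3030 kN.

3030 kN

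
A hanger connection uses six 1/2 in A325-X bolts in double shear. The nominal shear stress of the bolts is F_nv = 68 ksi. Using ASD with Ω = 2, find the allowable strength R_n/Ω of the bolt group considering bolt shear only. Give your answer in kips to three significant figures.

80.1 kips

A_b = π × 0.5² / 4 = 0.1963 in².
R_n = F_nv · A_b · n · n_s = 68 × 0.1963 × 6 × 2 = 160.2 kips.
Allowable strength R_n/Ω = 160.2 / 2 = 80.1 kips.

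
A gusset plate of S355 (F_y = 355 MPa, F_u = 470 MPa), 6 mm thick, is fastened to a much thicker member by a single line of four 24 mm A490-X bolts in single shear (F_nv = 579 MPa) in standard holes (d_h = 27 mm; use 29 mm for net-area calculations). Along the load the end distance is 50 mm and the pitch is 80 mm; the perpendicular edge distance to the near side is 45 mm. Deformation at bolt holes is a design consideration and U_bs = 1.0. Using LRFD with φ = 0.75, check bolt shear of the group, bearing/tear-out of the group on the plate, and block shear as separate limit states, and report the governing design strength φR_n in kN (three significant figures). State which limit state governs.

304 kN (block shear governs)

Bolt shear: A_b = π·24²/4 = 452.4 mm²; R_n = 579 × 452.4 × 4 × 1 / 1000 = 1048 kN → 0.75 × 1048 = 786 kN.
Bearing: edge l_c = 36.5, r_n = 123.5 kN; interior l_c = 53, r_n = 162.4 kN; R_n = 123.5 + 3·162.4 = 610.8 kN → 458 kN.
Block shear: A_gv = 1740, A_nv = 1131, A_nt = 183 mm²; R_n = min(0.6F_uA_nv, 0.6F_yA_gv) + U_bs·F_u·A_nt = 405 kN → 304 kN.
Block shear governs: 304 kN.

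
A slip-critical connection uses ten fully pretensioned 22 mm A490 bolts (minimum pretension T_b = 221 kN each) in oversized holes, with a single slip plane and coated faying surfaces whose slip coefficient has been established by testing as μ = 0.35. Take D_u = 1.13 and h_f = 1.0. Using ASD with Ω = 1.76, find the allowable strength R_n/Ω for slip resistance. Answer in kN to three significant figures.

497 kN

R_n = μ · D_u · h_f · T_b · n_s · n_b = 0.35 × 1.13 × 1.0 × 221 × 1 × 10 = 874.1 kN.
Allowable strength R_n/Ω = 874.1 / 1.76 = 497 kN.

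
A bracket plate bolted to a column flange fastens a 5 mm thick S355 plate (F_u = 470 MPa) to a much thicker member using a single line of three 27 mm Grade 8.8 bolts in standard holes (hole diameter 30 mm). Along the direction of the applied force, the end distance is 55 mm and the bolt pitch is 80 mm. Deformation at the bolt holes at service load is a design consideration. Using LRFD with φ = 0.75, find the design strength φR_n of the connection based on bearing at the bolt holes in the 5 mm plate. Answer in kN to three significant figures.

Per bolt r_n = 1.2 l_c t F_u ≤ 2.4 d t F_u; upper limit = 2.4 × 27 × 5 × 470 / 1000 = 152.3 kN.
Edge bolt: l_c = 55 − 30/2 = 40 mm → 1.2 × 40 × 5 × 470 / 1000 = 112.8 → r_n = 112.8 kN.
Interior bolts: l_c = 80 − 30 = 50 mm → 1.2 × 50 × 5 × 470 / 1000 = 141 → r_n = 141 kN.
R_n = 1 × 112.8 + 2 × 141 = 394.8 kN.
Design strength φR_n = 0.75 × 394.8 = 296 kN.

296 kN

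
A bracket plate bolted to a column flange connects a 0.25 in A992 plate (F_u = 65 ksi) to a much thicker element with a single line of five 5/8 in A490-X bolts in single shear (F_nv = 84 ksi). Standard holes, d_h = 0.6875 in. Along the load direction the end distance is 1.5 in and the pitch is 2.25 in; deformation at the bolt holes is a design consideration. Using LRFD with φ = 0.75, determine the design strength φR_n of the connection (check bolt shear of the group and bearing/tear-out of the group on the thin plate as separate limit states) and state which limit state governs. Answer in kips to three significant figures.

Bolt shear: A_b = π·0.625²/4 = 0.3068 in²; R_n = 84 × 0.3068 × 5 × 1 = 128.9 kips → 0.75 × 128.9 = 96.6 kips.
Bearing (1.2 l_c t F_u ≤ 2.4 d t F_u): upper limit = 2.4·0.625·0.25·65 = 24.38 kips.
  Edge l_c = 1.5 − 0.6875/2 = 1.156 → r_n = 22.55 kips; interior l_c = 2.25 − 0.6875 = 1.562 → r_n = 24.38 kips.
  R_n,bearing = 1·22.55 + 4·24.38 = 120 kips → 0.75 × 120 = 90 kips.
Bearing governs: 90 kips.

90 kips (bearing governs)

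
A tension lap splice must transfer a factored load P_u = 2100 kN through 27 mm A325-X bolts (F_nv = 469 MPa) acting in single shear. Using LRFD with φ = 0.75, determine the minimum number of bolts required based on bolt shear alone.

11 bolts

A_b = π·27²/4 = 572.6 mm².
Per-bolt design strength φR_n = 0.75 × 469 × 572.6 × 1 / 1000 = 201.4 kN.
n ≥ 2100 / 201.4 = 10.43 → use 11 bolts.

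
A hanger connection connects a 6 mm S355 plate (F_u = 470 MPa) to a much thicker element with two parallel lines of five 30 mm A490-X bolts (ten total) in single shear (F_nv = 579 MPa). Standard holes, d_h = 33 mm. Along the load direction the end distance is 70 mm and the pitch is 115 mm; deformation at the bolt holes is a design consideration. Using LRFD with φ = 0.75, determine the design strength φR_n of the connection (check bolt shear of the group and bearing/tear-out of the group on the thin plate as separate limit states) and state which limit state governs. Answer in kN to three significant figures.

1490 kN (bearing governs)

Bolt shear: A_b = π·30²/4 = 706.9 mm²; R_n = 579 × 706.9 × 10 × 1 / 1000 = 4093 kN → 0.75 × 4093 = 3070 kN.
Bearing (1.2 l_c t F_u ≤ 2.4 d t F_u): upper limit = 2.4·30·6·470 / 1000 = 203 kN.
  Edge l_c = 70 − 33/2 = 53.5 → r_n = 181 kN; interior l_c = 115 − 33 = 82 → r_n = 203 kN.
  R_n,bearing = 2·181 + 8·203 = 1986 kN → 0.75 × 1986 = 1490 kN.
Bearing governs: 1490 kN.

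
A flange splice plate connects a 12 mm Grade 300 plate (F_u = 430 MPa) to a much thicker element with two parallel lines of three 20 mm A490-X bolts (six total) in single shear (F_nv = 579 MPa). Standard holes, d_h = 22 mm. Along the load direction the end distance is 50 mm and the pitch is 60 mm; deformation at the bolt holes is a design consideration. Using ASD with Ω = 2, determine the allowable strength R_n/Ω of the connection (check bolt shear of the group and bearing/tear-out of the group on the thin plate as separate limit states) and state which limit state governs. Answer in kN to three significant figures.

546 kN (bolt shear governs)

Bolt shear: A_b = π·20²/4 = 314.2 mm²; R_n = 579 × 314.2 × 6 × 1 / 1000 = 1091 kN → 1091 / 2 = 546 kN.
Bearing (1.2 l_c t F_u ≤ 2.4 d t F_u): upper limit = 2.4·20·12·430 / 1000 = 247.7 kN.
  Edge l_c = 50 − 22/2 = 39 → r_n = 241.5 kN; interior l_c = 60 − 22 = 38 → r_n = 235.3 kN.
  R_n,bearing = 2·241.5 + 4·235.3 = 1424 kN → 1424 / 2 = 712 kN.
Bolt shear governs: 546 kN.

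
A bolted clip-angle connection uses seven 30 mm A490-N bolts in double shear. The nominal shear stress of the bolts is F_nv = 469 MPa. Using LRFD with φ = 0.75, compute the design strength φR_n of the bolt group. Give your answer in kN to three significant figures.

3480 kN

A_b = π × 30² / 4 = 706.9 mm².
R_n = F_nv · A_b · n · n_s = 469 × 706.9 × 7 × 2 / 1000 = 4641 kN.
Design strength φR_n = 0.75 × 4641 = 3480 kN.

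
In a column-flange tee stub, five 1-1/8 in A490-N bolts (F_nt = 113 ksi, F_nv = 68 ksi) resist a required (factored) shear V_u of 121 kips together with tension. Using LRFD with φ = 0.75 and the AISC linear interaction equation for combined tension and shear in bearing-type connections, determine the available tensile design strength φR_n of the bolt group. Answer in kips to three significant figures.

A_b = π·1.125²/4 = 0.994 in²; f_rv = 121 / (5 × 0.994) = 24.35 ksi.
F'_nt = 1.3 F_nt − (F_nt / φF_nv) f_rv = 1.3·113 − (113/(0.75·68))·24.35 = 92.96 ksi, capped at F_nt → F'_nt = 92.96 ksi.
R_n = F'_nt · A_b · n = 92.96 × 0.994 × 5 = 462 kips.
Design strength φR_n = 0.75 × 462 = 347 kips.

347 kips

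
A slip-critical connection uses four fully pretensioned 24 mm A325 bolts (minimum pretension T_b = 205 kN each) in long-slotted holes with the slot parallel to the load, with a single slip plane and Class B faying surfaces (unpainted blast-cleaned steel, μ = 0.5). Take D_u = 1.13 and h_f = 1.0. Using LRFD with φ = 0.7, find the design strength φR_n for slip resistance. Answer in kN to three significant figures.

R_n = μ · D_u · h_f · T_b · n_s · n_b = 0.5 × 1.13 × 1.0 × 205 × 1 × 4 = 463.3 kN.
Design strength φR_n = 0.7 × 463.3 = 324 kN.

324 kN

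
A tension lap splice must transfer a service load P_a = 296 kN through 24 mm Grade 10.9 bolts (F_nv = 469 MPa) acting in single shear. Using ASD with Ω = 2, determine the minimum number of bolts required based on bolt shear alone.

3 bolts

A_b = π·24²/4 = 452.4 mm².
Per-bolt allowable strength R_n/Ω = 469 × 452.4 × 1 / 1000 / 2 = 106.1 kN.
n ≥ 296 / 106.1 = 2.79 → use 3 bolts.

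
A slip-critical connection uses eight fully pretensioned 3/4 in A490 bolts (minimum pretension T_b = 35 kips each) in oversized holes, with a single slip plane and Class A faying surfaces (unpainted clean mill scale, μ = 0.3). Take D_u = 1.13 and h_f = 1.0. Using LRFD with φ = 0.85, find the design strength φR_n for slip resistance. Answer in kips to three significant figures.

R_n = μ · D_u · h_f · T_b · n_s · n_b = 0.3 × 1.13 × 1.0 × 35 × 1 × 8 = 94.92 kips.
Design strength φR_n = 0.85 × 94.92 = 80.7 kips.

80.7 kips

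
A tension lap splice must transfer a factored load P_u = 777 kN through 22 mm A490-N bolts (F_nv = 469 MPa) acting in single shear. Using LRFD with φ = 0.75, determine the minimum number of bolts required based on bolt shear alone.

6 bolts

A_b = π·22²/4 = 380.1 mm².
Per-bolt design strength φR_n = 0.75 × 469 × 380.1 × 1 / 1000 = 133.7 kN.
n ≥ 777 / 133.7 = 5.811 → use 6 bolts.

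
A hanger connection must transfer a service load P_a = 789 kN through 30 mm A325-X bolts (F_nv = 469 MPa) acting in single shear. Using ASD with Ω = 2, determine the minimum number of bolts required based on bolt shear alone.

5 bolts

A_b = π·30²/4 = 706.9 mm².
Per-bolt allowable strength R_n/Ω = 469 × 706.9 × 1 / 1000 / 2 = 165.8 kN.
n ≥ 789 / 165.8 = 4.76 → use 5 bolts.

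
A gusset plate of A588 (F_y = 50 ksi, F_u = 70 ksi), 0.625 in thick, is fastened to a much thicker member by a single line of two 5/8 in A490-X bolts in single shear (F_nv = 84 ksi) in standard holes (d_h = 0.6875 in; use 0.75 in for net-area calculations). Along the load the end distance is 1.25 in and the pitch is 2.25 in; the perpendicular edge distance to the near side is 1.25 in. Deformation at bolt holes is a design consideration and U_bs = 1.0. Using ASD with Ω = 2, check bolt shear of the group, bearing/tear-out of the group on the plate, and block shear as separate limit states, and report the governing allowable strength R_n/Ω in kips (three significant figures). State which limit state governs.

25.8 kips (bolt shear governs)

Bolt shear: A_b = π·0.625²/4 = 0.3068 in²; R_n = 84 × 0.3068 × 2 × 1 = 51.54 kips → 51.54 / 2 = 25.8 kips.
Bearing: edge l_c = 0.9062, r_n = 47.58 kips; interior l_c = 1.562, r_n = 65.62 kips; R_n = 47.58 + 1·65.62 = 113.2 kips → 56.6 kips.
Block shear: A_gv = 2.188, A_nv = 1.484, A_nt = 0.5469 in²; R_n = min(0.6F_uA_nv, 0.6F_yA_gv) + U_bs·F_u·A_nt = 100.6 kips → 50.3 kips.
Bolt shear governs: 25.8 kips.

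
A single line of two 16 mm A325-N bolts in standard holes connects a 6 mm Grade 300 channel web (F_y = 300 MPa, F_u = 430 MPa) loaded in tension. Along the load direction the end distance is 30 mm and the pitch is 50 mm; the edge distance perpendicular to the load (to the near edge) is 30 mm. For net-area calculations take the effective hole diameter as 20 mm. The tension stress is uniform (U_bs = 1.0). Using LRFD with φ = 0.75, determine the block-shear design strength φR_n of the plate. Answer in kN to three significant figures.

Shear plane L_v = 30 + 1·50 = 80 mm; A_gv = 80 × 6 = 480 mm².
A_nv = (80 − 1.5·20) × 6 = 300 mm².
A_nt = (30 − 0.5·20) × 6 = 120 mm².
0.6 F_u A_nv = 77.4 kN; 0.6 F_y A_gv = 86.4 kN → shear rupture governs the shear term.
R_n = 77.4 + 1.0 × 430 × 120 / 1000 = 129 kN.
Design strength φR_n = 0.75 × 129 = 96.8 kN.

96.8 kN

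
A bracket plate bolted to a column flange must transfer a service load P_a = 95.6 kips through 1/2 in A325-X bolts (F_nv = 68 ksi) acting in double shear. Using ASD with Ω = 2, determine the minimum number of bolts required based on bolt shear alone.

8 bolts

A_b = π·0.5²/4 = 0.1963 in².
Per-bolt allowable strength R_n/Ω = 68 × 0.1963 × 2 / 2 = 13.35 kips.
n ≥ 95.6 / 13.35 = 7.16 → use 8 bolts.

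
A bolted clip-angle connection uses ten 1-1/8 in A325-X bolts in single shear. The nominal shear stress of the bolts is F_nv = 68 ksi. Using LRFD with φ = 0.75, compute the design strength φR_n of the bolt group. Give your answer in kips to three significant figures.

507 kips

A_b = π × 1.125² / 4 = 0.994 in².
R_n = F_nv · A_b · n · n_s = 68 × 0.994 × 10 × 1 = 675.9 kips.
Design strength φR_n = 0.75 × 675.9 = 507 kips.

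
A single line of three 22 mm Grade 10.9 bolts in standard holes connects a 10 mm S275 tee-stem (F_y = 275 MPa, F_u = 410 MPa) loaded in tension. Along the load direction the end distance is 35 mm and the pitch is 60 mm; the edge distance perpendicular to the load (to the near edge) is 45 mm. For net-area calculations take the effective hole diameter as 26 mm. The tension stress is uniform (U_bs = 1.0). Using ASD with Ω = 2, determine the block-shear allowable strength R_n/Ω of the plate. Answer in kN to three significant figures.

176 kN

Shear plane L_v = 35 + 2·60 = 155 mm; A_gv = 155 × 10 = 1550 mm².
A_nv = (155 − 2.5·26) × 10 = 900 mm².
A_nt = (45 − 0.5·26) × 10 = 320 mm².
0.6 F_u A_nv = 221.4 kN; 0.6 F_y A_gv = 255.8 kN → shear rupture governs the shear term.
R_n = 221.4 + 1.0 × 410 × 320 / 1000 = 352.6 kN.
Allowable strength R_n/Ω = 352.6 / 2 = 176 kN.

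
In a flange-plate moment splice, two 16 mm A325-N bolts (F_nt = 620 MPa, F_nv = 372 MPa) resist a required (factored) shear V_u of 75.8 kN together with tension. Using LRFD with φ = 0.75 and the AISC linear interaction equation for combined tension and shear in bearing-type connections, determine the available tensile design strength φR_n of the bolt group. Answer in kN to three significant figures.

A_b = π·16²/4 = 201.1 mm²; f_rv = 75.8 × 1000 / (2 × 201.1) = 188.5 MPa.
F'_nt = 1.3 F_nt − (F_nt / φF_nv) f_rv = 1.3·620 − (620/(0.75·372))·188.5 = 387.1 MPa, capped at F_nt → F'_nt = 387.1 MPa.
R_n = F'_nt · A_b · n = 387.1 × 201.1 × 2 / 1000 = 155.7 kN.
Design strength φR_n = 0.75 × 155.7 = 117 kN.

117 kN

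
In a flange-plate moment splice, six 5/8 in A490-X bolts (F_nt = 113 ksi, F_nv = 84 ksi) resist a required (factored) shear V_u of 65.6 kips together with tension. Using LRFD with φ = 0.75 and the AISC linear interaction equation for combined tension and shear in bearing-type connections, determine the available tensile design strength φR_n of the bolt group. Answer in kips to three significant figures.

A_b = π·0.625²/4 = 0.3068 in²; f_rv = 65.6 / (6 × 0.3068) = 35.64 ksi.
F'_nt = 1.3 F_nt − (F_nt / φF_nv) f_rv = 1.3·113 − (113/(0.75·84))·35.64 = 82.98 ksi, capped at F_nt → F'_nt = 82.98 ksi.
R_n = F'_nt · A_b · n = 82.98 × 0.3068 × 6 = 152.7 kips.
Design strength φR_n = 0.75 × 152.7 = 115 kips.

115 kips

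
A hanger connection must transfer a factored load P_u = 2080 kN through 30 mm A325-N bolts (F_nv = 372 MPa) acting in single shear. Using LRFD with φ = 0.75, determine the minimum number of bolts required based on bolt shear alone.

A_b = π·30²/4 = 706.9 mm².
Per-bolt design strength φR_n = 0.75 × 372 × 706.9 × 1 / 1000 = 197.2 kN.
n ≥ 2080 / 197.2 = 10.55 → use 11 bolts.

11 bolts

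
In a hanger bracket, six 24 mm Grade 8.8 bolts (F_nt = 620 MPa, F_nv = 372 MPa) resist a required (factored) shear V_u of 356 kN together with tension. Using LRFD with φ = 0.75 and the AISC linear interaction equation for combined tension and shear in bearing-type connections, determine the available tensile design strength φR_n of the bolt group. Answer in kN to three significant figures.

1050 kN

A_b = π·24²/4 = 452.4 mm²; f_rv = 356 × 1000 / (6 × 452.4) = 131.2 MPa.
F'_nt = 1.3 F_nt − (F_nt / φF_nv) f_rv = 1.3·620 − (620/(0.75·372))·131.2 = 514.5 MPa, capped at F_nt → F'_nt = 514.5 MPa.
R_n = F'_nt · A_b · n = 514.5 × 452.4 × 6 / 1000 = 1397 kN.
Design strength φR_n = 0.75 × 1397 = 1050 kN.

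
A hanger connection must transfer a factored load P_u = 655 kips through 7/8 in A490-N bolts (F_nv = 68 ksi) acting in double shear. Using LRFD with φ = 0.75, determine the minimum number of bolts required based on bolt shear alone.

A_b = π·0.875²/4 = 0.6013 in².
Per-bolt design strength φR_n = 0.75 × 68 × 0.6013 × 2 = 61.33 kips.
n ≥ 655 / 61.33 = 10.68 → use 11 bolts.

11 bolts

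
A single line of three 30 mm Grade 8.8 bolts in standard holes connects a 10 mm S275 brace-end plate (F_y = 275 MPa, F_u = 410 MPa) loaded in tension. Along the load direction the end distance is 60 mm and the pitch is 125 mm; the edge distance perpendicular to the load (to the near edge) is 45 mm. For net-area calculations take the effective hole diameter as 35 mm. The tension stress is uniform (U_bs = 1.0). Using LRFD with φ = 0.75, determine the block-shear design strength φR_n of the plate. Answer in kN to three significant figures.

Shear plane L_v = 60 + 2·125 = 310 mm; A_gv = 310 × 10 = 3100 mm².
A_nv = (310 − 2.5·35) × 10 = 2225 mm².
A_nt = (45 − 0.5·35) × 10 = 275 mm².
0.6 F_u A_nv = 547.4 kN; 0.6 F_y A_gv = 511.5 kN → shear yielding governs the shear term.
R_n = 511.5 + 1.0 × 410 × 275 / 1000 = 624.2 kN.
Design strength φR_n = 0.75 × 624.2 = 468 kN.

468 kN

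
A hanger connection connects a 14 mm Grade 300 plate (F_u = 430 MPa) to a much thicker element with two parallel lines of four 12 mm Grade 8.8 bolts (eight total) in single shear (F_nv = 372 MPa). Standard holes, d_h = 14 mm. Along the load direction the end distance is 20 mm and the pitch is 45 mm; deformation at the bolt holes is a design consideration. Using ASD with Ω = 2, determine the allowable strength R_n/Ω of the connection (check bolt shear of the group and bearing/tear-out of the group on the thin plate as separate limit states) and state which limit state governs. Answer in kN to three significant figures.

Bolt shear: A_b = π·12²/4 = 113.1 mm²; R_n = 372 × 113.1 × 8 × 1 / 1000 = 336.6 kN → 336.6 / 2 = 168 kN.
Bearing (1.2 l_c t F_u ≤ 2.4 d t F_u): upper limit = 2.4·12·14·430 / 1000 = 173.4 kN.
  Edge l_c = 20 − 14/2 = 13 → r_n = 93.91 kN; interior l_c = 45 − 14 = 31 → r_n = 173.4 kN.
  R_n,bearing = 2·93.91 + 6·173.4 = 1228 kN → 1228 / 2 = 614 kN.
Bolt shear governs: 168 kN.

168 kN (bolt shear governs)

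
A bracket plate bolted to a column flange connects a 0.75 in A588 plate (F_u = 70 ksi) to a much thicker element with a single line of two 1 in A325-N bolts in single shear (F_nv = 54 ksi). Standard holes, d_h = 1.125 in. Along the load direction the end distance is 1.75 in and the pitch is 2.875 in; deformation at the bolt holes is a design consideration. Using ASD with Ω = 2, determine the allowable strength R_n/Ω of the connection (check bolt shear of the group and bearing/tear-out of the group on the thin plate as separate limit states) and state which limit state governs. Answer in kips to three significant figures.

42.4 kips (bolt shear governs)

Bolt shear: A_b = π·1²/4 = 0.7854 in²; R_n = 54 × 0.7854 × 2 × 1 = 84.82 kips → 84.82 / 2 = 42.4 kips.
Bearing (1.2 l_c t F_u ≤ 2.4 d t F_u): upper limit = 2.4·1·0.75·70 = 126 kips.
  Edge l_c = 1.75 − 1.125/2 = 1.188 → r_n = 74.81 kips; interior l_c = 2.875 − 1.125 = 1.75 → r_n = 110.3 kips.
  R_n,bearing = 1·74.81 + 1·110.3 = 185.1 kips → 185.1 / 2 = 92.5 kips.
Bolt shear governs: 42.4 kips.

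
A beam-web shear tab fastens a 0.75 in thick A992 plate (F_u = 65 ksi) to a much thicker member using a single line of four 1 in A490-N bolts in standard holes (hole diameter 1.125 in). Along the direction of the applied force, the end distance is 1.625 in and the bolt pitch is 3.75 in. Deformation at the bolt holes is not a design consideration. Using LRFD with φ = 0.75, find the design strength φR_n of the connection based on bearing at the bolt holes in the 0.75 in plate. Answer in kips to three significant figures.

Per bolt r_n = 1.5 l_c t F_u ≤ 3.0 d t F_u; upper limit = 3.0 × 1 × 0.75 × 65 = 146.2 kips.
Edge bolt: l_c = 1.625 − 1.125/2 = 1.062 in → 1.5 × 1.062 × 0.75 × 65 = 77.7 → r_n = 77.7 kips.
Interior bolts: l_c = 3.75 − 1.125 = 2.625 in → 1.5 × 2.625 × 0.75 × 65 = 192 → r_n = 146.2 kips.
R_n = 1 × 77.7 + 3 × 146.2 = 516.4 kips.
Design strength φR_n = 0.75 × 516.4 = 387 kips.

387 kips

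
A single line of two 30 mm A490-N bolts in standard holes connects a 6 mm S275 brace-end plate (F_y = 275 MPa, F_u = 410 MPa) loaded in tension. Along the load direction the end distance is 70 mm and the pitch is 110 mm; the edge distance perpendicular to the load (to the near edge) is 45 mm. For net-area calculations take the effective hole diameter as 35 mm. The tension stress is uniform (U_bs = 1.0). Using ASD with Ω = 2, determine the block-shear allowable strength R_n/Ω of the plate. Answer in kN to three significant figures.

123 kN

Shear plane L_v = 70 + 1·110 = 180 mm; A_gv = 180 × 6 = 1080 mm².
A_nv = (180 − 1.5·35) × 6 = 765 mm².
A_nt = (45 − 0.5·35) × 6 = 165 mm².
0.6 F_u A_nv = 188.2 kN; 0.6 F_y A_gv = 178.2 kN → shear yielding governs the shear term.
R_n = 178.2 + 1.0 × 410 × 165 / 1000 = 245.9 kN.
Allowable strength R_n/Ω = 245.9 / 2 = 123 kN.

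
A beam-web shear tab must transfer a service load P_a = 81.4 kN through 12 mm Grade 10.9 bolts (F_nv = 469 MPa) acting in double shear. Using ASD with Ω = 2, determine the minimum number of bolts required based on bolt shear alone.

A_b = π·12²/4 = 113.1 mm².
Per-bolt allowable strength R_n/Ω = 469 × 113.1 × 2 / 1000 / 2 = 53.04 kN.
n ≥ 81.4 / 53.04 = 1.535 → use 2 bolts.

2 bolts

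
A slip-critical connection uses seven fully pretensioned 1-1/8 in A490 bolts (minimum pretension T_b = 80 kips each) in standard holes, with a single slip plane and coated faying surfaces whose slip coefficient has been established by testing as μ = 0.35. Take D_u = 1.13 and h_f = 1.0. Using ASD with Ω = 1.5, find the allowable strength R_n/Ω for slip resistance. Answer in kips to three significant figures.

R_n = μ · D_u · h_f · T_b · n_s · n_b = 0.35 × 1.13 × 1.0 × 80 × 1 × 7 = 221.5 kips.
Allowable strength R_n/Ω = 221.5 / 1.5 = 148 kips.

148 kips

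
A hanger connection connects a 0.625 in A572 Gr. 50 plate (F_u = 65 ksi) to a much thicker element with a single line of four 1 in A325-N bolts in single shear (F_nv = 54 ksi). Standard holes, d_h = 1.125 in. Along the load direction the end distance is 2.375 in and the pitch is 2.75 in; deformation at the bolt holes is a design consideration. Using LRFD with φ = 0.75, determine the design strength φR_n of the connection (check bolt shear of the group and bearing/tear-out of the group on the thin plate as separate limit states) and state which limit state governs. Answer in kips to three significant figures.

127 kips (bolt shear governs)

Bolt shear: A_b = π·1²/4 = 0.7854 in²; R_n = 54 × 0.7854 × 4 × 1 = 169.6 kips → 0.75 × 169.6 = 127 kips.
Bearing (1.2 l_c t F_u ≤ 2.4 d t F_u): upper limit = 2.4·1·0.625·65 = 97.5 kips.
  Edge l_c = 2.375 − 1.125/2 = 1.812 → r_n = 88.36 kips; interior l_c = 2.75 − 1.125 = 1.625 → r_n = 79.22 kips.
  R_n,bearing = 1·88.36 + 3·79.22 = 326 kips → 0.75 × 326 = 245 kips.
Bolt shear governs: 127 kips.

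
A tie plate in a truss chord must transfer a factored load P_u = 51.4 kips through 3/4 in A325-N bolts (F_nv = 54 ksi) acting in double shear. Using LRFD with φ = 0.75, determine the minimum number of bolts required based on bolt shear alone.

2 bolts

A_b = π·0.75²/4 = 0.4418 in².
Per-bolt design strength φR_n = 0.75 × 54 × 0.4418 × 2 = 35.78 kips.
n ≥ 51.4 / 35.78 = 1.436 → use 2 bolts.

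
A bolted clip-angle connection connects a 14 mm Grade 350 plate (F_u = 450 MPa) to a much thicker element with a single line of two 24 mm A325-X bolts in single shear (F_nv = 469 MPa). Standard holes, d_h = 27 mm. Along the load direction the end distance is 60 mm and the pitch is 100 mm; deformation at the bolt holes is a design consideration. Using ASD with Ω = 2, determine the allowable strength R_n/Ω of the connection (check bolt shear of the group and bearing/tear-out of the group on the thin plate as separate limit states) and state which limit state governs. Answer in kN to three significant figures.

Bolt shear: A_b = π·24²/4 = 452.4 mm²; R_n = 469 × 452.4 × 2 × 1 / 1000 = 424.3 kN → 424.3 / 2 = 212 kN.
Bearing (1.2 l_c t F_u ≤ 2.4 d t F_u): upper limit = 2.4·24·14·450 / 1000 = 362.9 kN.
  Edge l_c = 60 − 27/2 = 46.5 → r_n = 351.5 kN; interior l_c = 100 − 27 = 73 → r_n = 362.9 kN.
  R_n,bearing = 1·351.5 + 1·362.9 = 714.4 kN → 714.4 / 2 = 357 kN.
Bolt shear governs: 212 kN.

212 kN (bolt shear governs)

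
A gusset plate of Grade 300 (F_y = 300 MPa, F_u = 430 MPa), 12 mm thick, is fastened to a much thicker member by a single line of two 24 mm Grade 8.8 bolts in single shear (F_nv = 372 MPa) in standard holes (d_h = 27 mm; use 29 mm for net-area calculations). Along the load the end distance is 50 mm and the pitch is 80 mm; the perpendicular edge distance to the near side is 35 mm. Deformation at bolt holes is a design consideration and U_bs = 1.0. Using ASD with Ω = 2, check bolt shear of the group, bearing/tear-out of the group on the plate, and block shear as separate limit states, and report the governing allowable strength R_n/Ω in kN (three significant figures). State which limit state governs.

168 kN (bolt shear governs)

Bolt shear: A_b = π·24²/4 = 452.4 mm²; R_n = 372 × 452.4 × 2 × 1 / 1000 = 336.6 kN → 336.6 / 2 = 168 kN.
Bearing: edge l_c = 36.5, r_n = 226 kN; interior l_c = 53, r_n = 297.2 kN; R_n = 226 + 1·297.2 = 523.2 kN → 262 kN.
Block shear: A_gv = 1560, A_nv = 1038, A_nt = 246 mm²; R_n = min(0.6F_uA_nv, 0.6F_yA_gv) + U_bs·F_u·A_nt = 373.6 kN → 187 kN.
Bolt shear governs: 168 kN.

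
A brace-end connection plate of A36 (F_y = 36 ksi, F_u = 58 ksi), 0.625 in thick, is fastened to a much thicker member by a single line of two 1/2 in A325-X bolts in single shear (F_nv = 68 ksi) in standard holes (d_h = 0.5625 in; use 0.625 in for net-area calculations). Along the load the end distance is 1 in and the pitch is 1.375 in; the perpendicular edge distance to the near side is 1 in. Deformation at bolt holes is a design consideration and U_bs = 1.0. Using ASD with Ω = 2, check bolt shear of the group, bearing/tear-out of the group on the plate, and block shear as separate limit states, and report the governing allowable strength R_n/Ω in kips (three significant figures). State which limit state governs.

Bolt shear: A_b = π·0.5²/4 = 0.1963 in²; R_n = 68 × 0.1963 × 2 × 1 = 26.7 kips → 26.7 / 2 = 13.4 kips.
Bearing: edge l_c = 0.7188, r_n = 31.27 kips; interior l_c = 0.8125, r_n = 35.34 kips; R_n = 31.27 + 1·35.34 = 66.61 kips → 33.3 kips.
Block shear: A_gv = 1.484, A_nv = 0.8984, A_nt = 0.4297 in²; R_n = min(0.6F_uA_nv, 0.6F_yA_gv) + U_bs·F_u·A_nt = 56.19 kips → 28.1 kips.
Bolt shear governs: 13.4 kips.

13.4 kips (bolt shear governs)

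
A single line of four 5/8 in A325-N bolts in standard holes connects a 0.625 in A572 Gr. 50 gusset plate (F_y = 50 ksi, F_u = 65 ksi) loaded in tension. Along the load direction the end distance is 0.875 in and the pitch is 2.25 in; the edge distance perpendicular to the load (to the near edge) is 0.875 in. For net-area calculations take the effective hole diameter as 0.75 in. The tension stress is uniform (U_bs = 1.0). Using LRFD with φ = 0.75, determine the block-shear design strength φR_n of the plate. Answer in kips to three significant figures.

107 kips

Shear plane L_v = 0.875 + 3·2.25 = 7.625 in; A_gv = 7.625 × 0.625 = 4.766 in².
A_nv = (7.625 − 3.5·0.75) × 0.625 = 3.125 in².
A_nt = (0.875 − 0.5·0.75) × 0.625 = 0.3125 in².
0.6 F_u A_nv = 121.9 kips; 0.6 F_y A_gv = 143 kips → shear rupture governs the shear term.
R_n = 121.9 + 1.0 × 65 × 0.3125 = 142.2 kips.
Design strength φR_n = 0.75 × 142.2 = 107 kips.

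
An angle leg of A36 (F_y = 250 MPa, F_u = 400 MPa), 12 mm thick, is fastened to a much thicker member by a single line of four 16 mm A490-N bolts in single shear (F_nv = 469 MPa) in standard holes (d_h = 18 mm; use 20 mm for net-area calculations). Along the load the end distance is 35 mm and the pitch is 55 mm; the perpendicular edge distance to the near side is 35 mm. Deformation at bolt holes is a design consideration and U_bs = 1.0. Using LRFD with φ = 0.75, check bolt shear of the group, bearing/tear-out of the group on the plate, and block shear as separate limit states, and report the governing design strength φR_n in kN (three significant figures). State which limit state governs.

283 kN (bolt shear governs)

Bolt shear: A_b = π·16²/4 = 201.1 mm²; R_n = 469 × 201.1 × 4 × 1 / 1000 = 377.2 kN → 0.75 × 377.2 = 283 kN.
Bearing: edge l_c = 26, r_n = 149.8 kN; interior l_c = 37, r_n = 184.3 kN; R_n = 149.8 + 3·184.3 = 702.7 kN → 527 kN.
Block shear: A_gv = 2400, A_nv = 1560, A_nt = 300 mm²; R_n = min(0.6F_uA_nv, 0.6F_yA_gv) + U_bs·F_u·A_nt = 480 kN → 360 kN.
Bolt shear governs: 283 kN.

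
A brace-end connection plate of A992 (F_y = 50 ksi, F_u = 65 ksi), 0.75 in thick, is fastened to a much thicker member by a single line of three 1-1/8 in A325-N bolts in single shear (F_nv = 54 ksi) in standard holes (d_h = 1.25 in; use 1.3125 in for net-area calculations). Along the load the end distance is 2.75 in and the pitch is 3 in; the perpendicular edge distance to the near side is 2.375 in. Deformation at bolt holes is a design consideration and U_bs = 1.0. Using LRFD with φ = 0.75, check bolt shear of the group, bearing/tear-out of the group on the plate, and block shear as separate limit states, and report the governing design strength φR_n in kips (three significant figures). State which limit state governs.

121 kips (bolt shear governs)

Bolt shear: A_b = π·1.125²/4 = 0.994 in²; R_n = 54 × 0.994 × 3 × 1 = 161 kips → 0.75 × 161 = 121 kips.
Bearing: edge l_c = 2.125, r_n = 124.3 kips; interior l_c = 1.75, r_n = 102.4 kips; R_n = 124.3 + 2·102.4 = 329.1 kips → 247 kips.
Block shear: A_gv = 6.562, A_nv = 4.102, A_nt = 1.289 in²; R_n = min(0.6F_uA_nv, 0.6F_yA_gv) + U_bs·F_u·A_nt = 243.8 kips → 183 kips.
Bolt shear governs: 121 kips.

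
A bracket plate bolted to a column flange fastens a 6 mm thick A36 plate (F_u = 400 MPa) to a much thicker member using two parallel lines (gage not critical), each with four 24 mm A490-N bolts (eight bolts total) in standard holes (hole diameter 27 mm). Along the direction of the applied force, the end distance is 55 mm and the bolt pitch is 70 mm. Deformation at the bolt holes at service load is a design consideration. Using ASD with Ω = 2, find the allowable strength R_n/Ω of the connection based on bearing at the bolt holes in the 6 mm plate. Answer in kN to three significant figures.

491 kN

Per bolt r_n = 1.2 l_c t F_u ≤ 2.4 d t F_u; upper limit = 2.4 × 24 × 6 × 400 / 1000 = 138.2 kN.
Edge bolt: l_c = 55 − 27/2 = 41.5 mm → 1.2 × 41.5 × 6 × 400 / 1000 = 119.5 → r_n = 119.5 kN.
Interior bolts: l_c = 70 − 27 = 43 mm → 1.2 × 43 × 6 × 400 / 1000 = 123.8 → r_n = 123.8 kN.
R_n = 2 × 119.5 + 6 × 123.8 = 982.1 kN.
Allowable strength R_n/Ω = 982.1 / 2 = 491 kN.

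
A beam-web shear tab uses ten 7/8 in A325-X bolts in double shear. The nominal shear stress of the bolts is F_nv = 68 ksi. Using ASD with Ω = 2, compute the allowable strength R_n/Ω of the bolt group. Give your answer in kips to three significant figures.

409 kips

A_b = π × 0.875² / 4 = 0.6013 in².
R_n = F_nv · A_b · n · n_s = 68 × 0.6013 × 10 × 2 = 817.8 kips.
Allowable strength R_n/Ω = 817.8 / 2 = 409 kips.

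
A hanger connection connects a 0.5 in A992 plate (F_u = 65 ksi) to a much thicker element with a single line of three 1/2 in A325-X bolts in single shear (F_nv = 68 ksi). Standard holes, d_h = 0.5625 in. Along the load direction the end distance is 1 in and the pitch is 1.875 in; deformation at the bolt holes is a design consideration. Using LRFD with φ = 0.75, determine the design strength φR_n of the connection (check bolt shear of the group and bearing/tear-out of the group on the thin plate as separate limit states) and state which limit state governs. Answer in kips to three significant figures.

Bolt shear: A_b = π·0.5²/4 = 0.1963 in²; R_n = 68 × 0.1963 × 3 × 1 = 40.06 kips → 0.75 × 40.06 = 30 kips.
Bearing (1.2 l_c t F_u ≤ 2.4 d t F_u): upper limit = 2.4·0.5·0.5·65 = 39 kips.
  Edge l_c = 1 − 0.5625/2 = 0.7188 → r_n = 28.03 kips; interior l_c = 1.875 − 0.5625 = 1.312 → r_n = 39 kips.
  R_n,bearing = 1·28.03 + 2·39 = 106 kips → 0.75 × 106 = 79.5 kips.
Bolt shear governs: 30 kips.

30 kips (bolt shear governs)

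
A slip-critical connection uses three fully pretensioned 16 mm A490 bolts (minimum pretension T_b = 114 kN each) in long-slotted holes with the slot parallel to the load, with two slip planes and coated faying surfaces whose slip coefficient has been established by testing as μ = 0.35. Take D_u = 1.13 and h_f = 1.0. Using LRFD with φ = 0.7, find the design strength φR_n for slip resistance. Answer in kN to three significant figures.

189 kN

R_n = μ · D_u · h_f · T_b · n_s · n_b = 0.35 × 1.13 × 1.0 × 114 × 2 × 3 = 270.5 kN.
Design strength φR_n = 0.7 × 270.5 = 189 kN.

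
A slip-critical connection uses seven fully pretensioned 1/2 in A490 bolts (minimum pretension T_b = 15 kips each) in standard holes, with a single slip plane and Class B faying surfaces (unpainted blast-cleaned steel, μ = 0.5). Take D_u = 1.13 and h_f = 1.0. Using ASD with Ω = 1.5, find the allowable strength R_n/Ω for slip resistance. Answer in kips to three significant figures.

R_n = μ · D_u · h_f · T_b · n_s · n_b = 0.5 × 1.13 × 1.0 × 15 × 1 × 7 = 59.32 kips.
Allowable strength R_n/Ω = 59.32 / 1.5 = 39.5 kips.

39.5 kips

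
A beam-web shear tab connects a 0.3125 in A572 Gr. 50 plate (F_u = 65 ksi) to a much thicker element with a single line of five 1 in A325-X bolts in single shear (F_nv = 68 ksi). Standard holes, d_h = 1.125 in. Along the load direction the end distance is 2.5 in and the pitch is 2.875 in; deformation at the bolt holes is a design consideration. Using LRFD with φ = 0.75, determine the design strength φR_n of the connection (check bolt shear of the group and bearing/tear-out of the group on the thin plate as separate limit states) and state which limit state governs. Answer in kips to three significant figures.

163 kips (bearing governs)

Bolt shear: A_b = π·1²/4 = 0.7854 in²; R_n = 68 × 0.7854 × 5 × 1 = 267 kips → 0.75 × 267 = 200 kips.
Bearing (1.2 l_c t F_u ≤ 2.4 d t F_u): upper limit = 2.4·1·0.3125·65 = 48.75 kips.
  Edge l_c = 2.5 − 1.125/2 = 1.938 → r_n = 47.23 kips; interior l_c = 2.875 − 1.125 = 1.75 → r_n = 42.66 kips.
  R_n,bearing = 1·47.23 + 4·42.66 = 217.9 kips → 0.75 × 217.9 = 163 kips.
Bearing governs: 163 kips.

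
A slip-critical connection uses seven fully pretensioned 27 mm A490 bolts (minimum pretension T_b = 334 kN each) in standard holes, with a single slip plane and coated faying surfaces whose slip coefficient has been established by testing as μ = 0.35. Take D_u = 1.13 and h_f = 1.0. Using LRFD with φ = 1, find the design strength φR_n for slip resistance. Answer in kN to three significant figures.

R_n = μ · D_u · h_f · T_b · n_s · n_b = 0.35 × 1.13 × 1.0 × 334 × 1 × 7 = 924.7 kN.
Design strength φR_n = 1 × 924.7 = 925 kN.

925 kN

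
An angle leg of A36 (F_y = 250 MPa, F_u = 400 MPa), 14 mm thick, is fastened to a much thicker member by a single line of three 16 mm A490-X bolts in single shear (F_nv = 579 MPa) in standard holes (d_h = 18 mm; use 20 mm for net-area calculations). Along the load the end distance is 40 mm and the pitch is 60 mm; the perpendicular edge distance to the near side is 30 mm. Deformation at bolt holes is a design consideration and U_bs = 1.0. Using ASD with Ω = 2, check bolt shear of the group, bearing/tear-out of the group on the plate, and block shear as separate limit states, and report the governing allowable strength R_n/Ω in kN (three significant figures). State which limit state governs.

Bolt shear: A_b = π·16²/4 = 201.1 mm²; R_n = 579 × 201.1 × 3 × 1 / 1000 = 349.2 kN → 349.2 / 2 = 175 kN.
Bearing: edge l_c = 31, r_n = 208.3 kN; interior l_c = 42, r_n = 215 kN; R_n = 208.3 + 2·215 = 638.4 kN → 319 kN.
Block shear: A_gv = 2240, A_nv = 1540, A_nt = 280 mm²; R_n = min(0.6F_uA_nv, 0.6F_yA_gv) + U_bs·F_u·A_nt = 448 kN → 224 kN.
Bolt shear governs: 175 kN.

175 kN (bolt shear governs)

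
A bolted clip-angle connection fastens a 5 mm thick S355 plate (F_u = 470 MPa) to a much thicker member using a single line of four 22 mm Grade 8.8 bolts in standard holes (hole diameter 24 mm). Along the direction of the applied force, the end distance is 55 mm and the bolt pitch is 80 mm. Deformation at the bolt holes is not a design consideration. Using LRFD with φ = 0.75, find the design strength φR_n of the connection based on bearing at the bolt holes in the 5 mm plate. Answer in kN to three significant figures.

Per bolt r_n = 1.5 l_c t F_u ≤ 3.0 d t F_u; upper limit = 3.0 × 22 × 5 × 470 / 1000 = 155.1 kN.
Edge bolt: l_c = 55 − 24/2 = 43 mm → 1.5 × 43 × 5 × 470 / 1000 = 151.6 → r_n = 151.6 kN.
Interior bolts: l_c = 80 − 24 = 56 mm → 1.5 × 56 × 5 × 470 / 1000 = 197.4 → r_n = 155.1 kN.
R_n = 1 × 151.6 + 3 × 155.1 = 616.9 kN.
Design strength φR_n = 0.75 × 616.9 = 463 kN.

463 kN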